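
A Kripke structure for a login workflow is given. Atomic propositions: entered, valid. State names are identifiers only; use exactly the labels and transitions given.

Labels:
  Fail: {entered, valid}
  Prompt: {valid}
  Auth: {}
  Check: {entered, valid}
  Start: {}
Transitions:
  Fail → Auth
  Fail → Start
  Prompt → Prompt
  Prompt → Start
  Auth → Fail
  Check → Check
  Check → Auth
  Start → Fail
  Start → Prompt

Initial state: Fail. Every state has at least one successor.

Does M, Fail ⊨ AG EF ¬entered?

States satisfying EF ¬entered: {Fail, Prompt, Auth, Check, Start}.
States satisfying AG EF ¬entered: {Fail, Prompt, Auth, Check, Start}.
Every state reachable from Fail satisfies EF ¬entered.
Fail ∈ Sat(AG EF ¬entered).

Yes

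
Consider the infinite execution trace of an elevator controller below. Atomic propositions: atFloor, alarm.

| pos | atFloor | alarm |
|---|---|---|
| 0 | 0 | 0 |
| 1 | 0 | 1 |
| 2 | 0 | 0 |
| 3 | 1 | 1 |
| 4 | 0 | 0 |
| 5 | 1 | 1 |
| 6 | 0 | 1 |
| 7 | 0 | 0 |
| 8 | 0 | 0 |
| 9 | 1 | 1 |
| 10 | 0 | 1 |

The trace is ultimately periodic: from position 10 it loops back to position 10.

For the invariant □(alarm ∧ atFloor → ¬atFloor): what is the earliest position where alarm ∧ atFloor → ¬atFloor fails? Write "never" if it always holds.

Check alarm ∧ atFloor → ¬atFloor at each position in order: 0 ✓, 1 ✓, 2 ✓.
At position 3 the labels are {alarm, atFloor}, so alarm ∧ atFloor → ¬atFloor is false there. This is the first violation.

3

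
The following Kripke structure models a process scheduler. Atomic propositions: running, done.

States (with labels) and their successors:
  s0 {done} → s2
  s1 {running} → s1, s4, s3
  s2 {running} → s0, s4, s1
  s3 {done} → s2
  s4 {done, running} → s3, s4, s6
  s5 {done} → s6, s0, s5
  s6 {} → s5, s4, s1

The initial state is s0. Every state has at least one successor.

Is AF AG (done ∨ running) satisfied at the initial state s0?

No

States satisfying AG (done ∨ running): ∅.
States satisfying AF AG (done ∨ running): ∅.
There is a path from s0 along which AG (done ∨ running) never holds.
s0 ∉ Sat(AF AG (done ∨ running)).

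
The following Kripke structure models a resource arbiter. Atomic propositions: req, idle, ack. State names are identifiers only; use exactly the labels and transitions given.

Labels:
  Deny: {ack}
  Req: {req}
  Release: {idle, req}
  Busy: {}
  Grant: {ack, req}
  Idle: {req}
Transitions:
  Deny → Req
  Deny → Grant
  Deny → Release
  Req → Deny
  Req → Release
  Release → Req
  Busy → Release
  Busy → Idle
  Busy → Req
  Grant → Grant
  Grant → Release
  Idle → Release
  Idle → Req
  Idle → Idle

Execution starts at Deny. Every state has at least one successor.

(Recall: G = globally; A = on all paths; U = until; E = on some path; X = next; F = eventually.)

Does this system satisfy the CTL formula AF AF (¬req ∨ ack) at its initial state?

States satisfying AF (¬req ∨ ack): {Deny, Busy, Grant}.
States satisfying AF AF (¬req ∨ ack): {Deny, Busy, Grant}.
Deny ∈ Sat(AF AF (¬req ∨ ack)).

Yes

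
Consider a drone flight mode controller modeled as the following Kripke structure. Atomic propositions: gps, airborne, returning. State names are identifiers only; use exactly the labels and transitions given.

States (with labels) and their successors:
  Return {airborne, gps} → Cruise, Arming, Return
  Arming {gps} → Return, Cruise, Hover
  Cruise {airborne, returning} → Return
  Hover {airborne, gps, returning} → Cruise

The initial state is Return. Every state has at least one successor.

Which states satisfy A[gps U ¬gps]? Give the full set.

{Cruise, Hover}

States satisfying gps: {Return, Arming, Hover}.
States satisfying ¬gps: {Cruise}.
States satisfying A[gps U ¬gps]: {Cruise, Hover}.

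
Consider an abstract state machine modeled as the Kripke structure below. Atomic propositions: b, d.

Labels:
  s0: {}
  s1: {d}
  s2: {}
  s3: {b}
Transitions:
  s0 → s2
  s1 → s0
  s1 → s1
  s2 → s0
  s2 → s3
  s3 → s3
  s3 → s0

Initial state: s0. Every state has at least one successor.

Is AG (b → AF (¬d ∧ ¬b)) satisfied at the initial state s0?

States satisfying b → AF (¬d ∧ ¬b): {s0, s1, s2}.
States satisfying AG (b → AF (¬d ∧ ¬b)): ∅.
s3 is reachable from s0 and violates b → AF (¬d ∧ ¬b), so AG fails at s0.
s0 ∉ Sat(AG (b → AF (¬d ∧ ¬b))).

No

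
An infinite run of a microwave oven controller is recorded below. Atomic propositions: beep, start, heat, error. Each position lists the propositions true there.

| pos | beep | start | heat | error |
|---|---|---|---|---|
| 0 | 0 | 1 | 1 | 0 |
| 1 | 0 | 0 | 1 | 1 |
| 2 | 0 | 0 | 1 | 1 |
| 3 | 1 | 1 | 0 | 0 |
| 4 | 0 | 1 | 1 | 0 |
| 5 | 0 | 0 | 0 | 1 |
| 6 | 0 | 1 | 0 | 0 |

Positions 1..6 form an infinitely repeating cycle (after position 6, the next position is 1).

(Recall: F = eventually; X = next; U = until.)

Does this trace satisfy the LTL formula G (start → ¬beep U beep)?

start → ¬beep U beep holds at every position 0..6, and those are all positions ever visited, so G (start → ¬beep U beep) holds.
Positions where start holds: 0, 3, 4, 6.
Check ¬beep U beep at each: 0→ok, 3→ok, 4→ok, 6→ok.

Holds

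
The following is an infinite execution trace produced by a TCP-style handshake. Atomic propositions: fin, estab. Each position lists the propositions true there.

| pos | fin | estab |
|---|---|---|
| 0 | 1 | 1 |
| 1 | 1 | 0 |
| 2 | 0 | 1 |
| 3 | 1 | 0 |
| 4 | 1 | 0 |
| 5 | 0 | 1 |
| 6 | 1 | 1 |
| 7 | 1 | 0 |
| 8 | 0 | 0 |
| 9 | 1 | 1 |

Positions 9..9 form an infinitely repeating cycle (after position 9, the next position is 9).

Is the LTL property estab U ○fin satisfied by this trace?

Walking from position 0: ○fin first holds at position 0, and estab holds at every earlier position along the way, so estab U ○fin holds.

Yes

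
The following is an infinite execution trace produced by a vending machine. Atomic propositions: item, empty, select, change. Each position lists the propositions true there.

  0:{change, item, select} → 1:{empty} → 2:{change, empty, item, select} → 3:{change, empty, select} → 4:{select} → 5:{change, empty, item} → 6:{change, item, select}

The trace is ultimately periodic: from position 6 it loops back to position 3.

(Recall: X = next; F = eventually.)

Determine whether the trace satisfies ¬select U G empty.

Walking from position 0: at position 0, G empty has not yet held and ¬select fails, so ¬select U G empty is false.

Does not hold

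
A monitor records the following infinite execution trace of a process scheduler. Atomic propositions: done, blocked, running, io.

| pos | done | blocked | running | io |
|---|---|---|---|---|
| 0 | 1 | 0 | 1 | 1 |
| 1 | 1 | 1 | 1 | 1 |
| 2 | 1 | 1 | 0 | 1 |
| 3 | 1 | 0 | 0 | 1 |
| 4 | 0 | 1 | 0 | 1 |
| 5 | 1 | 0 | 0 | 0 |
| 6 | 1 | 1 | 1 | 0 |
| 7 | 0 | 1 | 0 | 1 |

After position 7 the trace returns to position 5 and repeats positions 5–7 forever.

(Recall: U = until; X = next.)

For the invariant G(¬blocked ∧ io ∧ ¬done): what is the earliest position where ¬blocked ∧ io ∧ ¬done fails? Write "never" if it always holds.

0

At position 0 the labels are {done, io, running}, so ¬blocked ∧ io ∧ ¬done is false there. This is the first violation.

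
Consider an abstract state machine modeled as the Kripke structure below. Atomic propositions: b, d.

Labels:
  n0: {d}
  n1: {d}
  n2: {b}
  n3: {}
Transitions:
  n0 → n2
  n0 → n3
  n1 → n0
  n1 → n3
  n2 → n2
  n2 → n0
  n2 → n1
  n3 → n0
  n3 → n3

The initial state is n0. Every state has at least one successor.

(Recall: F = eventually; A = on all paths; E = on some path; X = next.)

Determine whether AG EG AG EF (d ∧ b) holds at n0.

States satisfying EG AG EF (d ∧ b): ∅.
States satisfying AG EG AG EF (d ∧ b): ∅.
n0 is reachable from n0 and violates EG AG EF (d ∧ b), so AG fails at n0.
n0 ∉ Sat(AG EG AG EF (d ∧ b)).

No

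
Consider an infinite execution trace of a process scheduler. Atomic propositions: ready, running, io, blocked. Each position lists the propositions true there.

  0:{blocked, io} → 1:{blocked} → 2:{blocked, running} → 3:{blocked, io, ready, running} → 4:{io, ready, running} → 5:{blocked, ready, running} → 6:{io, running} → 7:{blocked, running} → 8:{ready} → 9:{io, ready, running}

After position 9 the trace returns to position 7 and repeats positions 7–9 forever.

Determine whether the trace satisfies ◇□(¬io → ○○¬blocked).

Violated

□(¬io → ○○¬blocked) is false at every position 0..9, so it never becomes true and ◇□(¬io → ○○¬blocked) fails.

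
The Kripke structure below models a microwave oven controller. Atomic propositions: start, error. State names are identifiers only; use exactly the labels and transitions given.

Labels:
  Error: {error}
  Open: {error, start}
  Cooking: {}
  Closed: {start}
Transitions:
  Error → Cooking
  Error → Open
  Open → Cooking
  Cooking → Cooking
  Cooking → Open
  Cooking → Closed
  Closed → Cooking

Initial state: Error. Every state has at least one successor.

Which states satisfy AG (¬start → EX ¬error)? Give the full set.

States satisfying ¬start → EX ¬error: {Error, Open, Cooking, Closed}.
States satisfying AG (¬start → EX ¬error): {Error, Open, Cooking, Closed}.

{Error, Open, Cooking, Closed}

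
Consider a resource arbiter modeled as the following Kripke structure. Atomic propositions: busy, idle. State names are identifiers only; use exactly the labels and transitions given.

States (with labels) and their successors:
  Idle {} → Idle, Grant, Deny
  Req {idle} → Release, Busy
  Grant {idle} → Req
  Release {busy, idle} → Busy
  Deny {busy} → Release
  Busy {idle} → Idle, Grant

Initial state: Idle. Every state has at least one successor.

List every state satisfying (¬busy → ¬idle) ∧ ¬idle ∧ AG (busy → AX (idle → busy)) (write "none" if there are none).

States satisfying ¬busy: {Idle, Req, Grant, Busy}.
States satisfying ¬idle: {Idle, Deny}.
States satisfying ¬busy → ¬idle: {Idle, Release, Deny}.
States satisfying (¬busy → ¬idle) ∧ ¬idle: {Idle, Deny}.
States satisfying busy → AX (idle → busy): {Idle, Req, Grant, Deny, Busy}.
States satisfying AG (busy → AX (idle → busy)): ∅.
States satisfying (¬busy → ¬idle) ∧ ¬idle ∧ AG (busy → AX (idle → busy)): ∅.

none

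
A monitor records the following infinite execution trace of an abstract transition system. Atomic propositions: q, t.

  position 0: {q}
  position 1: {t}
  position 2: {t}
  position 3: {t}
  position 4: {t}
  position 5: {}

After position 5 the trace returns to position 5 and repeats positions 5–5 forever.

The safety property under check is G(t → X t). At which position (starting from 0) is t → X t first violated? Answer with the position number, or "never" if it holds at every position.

4

Check t → X t at each position in order: 0 ✓, 1 ✓, 2 ✓, 3 ✓.
At position 4 the labels are {t} and the next position 5 has {}, so t → X t is false there. This is the first violation.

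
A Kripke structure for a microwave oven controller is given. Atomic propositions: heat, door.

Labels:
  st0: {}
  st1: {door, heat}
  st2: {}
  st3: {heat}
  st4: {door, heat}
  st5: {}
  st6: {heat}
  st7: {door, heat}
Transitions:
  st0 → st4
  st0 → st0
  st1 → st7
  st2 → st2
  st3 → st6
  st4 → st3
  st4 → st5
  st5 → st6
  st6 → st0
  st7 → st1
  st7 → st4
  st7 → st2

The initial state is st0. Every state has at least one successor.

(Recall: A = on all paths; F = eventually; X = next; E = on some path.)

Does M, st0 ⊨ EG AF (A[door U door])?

Does not hold

States satisfying AF (A[door U door]): {st1, st4, st7}.
States satisfying EG AF (A[door U door]): {st1, st7}.
No suitable path/successor from st0 witnesses the formula.
st0 ∉ Sat(EG AF (A[door U door])).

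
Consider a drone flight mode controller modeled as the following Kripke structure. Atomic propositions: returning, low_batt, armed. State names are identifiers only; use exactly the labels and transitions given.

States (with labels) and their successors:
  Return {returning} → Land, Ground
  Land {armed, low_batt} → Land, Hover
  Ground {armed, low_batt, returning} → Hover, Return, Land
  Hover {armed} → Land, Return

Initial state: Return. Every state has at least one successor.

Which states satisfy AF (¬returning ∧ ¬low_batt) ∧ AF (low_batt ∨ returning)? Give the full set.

{Hover}

States satisfying ¬returning ∧ ¬low_batt: {Hover}.
States satisfying AF (¬returning ∧ ¬low_batt): {Hover}.
States satisfying low_batt ∨ returning: {Return, Land, Ground}.
States satisfying AF (low_batt ∨ returning): {Return, Land, Ground, Hover}.
States satisfying AF (¬returning ∧ ¬low_batt) ∧ AF (low_batt ∨ returning): {Hover}.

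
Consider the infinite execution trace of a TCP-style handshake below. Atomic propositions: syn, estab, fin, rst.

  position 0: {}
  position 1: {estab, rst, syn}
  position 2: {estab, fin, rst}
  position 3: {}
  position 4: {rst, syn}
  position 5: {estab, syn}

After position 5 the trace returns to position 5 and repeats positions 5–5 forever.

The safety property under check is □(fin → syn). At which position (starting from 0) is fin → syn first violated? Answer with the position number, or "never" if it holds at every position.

2

Check fin → syn at each position in order: 0 ✓, 1 ✓.
At position 2 the labels are {estab, fin, rst}, so fin → syn is false there. This is the first violation.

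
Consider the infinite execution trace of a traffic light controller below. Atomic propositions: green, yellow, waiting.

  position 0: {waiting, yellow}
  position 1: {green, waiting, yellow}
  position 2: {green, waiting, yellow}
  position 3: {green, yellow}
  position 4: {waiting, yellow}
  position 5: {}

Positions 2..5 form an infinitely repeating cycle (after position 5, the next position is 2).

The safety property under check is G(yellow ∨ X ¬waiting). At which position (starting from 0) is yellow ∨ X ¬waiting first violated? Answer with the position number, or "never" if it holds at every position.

Check yellow ∨ X ¬waiting at each position in order: 0 ✓, 1 ✓, 2 ✓, 3 ✓, 4 ✓.
At position 5 the labels are {} and the next position 2 has {green, waiting, yellow}, so yellow ∨ X ¬waiting is false there. This is the first violation.

5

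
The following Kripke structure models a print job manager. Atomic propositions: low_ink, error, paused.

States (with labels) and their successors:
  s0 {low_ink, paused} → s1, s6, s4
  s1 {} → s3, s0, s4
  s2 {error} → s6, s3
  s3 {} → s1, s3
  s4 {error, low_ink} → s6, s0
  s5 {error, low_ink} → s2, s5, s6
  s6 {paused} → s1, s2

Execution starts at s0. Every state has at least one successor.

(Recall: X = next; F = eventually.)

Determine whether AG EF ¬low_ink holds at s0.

States satisfying EF ¬low_ink: {s0, s1, s2, s3, s4, s5, s6}.
States satisfying AG EF ¬low_ink: {s0, s1, s2, s3, s4, s5, s6}.
Every state reachable from s0 satisfies EF ¬low_ink.
s0 ∈ Sat(AG EF ¬low_ink).

Yes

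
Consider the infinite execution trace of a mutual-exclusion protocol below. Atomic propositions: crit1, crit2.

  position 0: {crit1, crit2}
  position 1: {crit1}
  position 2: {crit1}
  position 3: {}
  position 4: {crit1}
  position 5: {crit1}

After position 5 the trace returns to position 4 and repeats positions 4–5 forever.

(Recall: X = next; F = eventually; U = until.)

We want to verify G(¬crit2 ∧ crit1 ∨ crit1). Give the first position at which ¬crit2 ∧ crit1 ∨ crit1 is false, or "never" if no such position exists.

Check ¬crit2 ∧ crit1 ∨ crit1 at each position in order: 0 ✓, 1 ✓, 2 ✓.
At position 3 the labels are {}, so ¬crit2 ∧ crit1 ∨ crit1 is false there. This is the first violation.

3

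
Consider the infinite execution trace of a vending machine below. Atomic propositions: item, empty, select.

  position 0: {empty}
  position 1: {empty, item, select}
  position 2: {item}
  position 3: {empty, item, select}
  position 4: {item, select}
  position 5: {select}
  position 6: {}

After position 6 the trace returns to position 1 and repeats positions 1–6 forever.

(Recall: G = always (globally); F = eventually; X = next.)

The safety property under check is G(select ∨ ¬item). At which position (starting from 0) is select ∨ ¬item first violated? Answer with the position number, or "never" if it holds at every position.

2

Check select ∨ ¬item at each position in order: 0 ✓, 1 ✓.
At position 2 the labels are {item}, so select ∨ ¬item is false there. This is the first violation.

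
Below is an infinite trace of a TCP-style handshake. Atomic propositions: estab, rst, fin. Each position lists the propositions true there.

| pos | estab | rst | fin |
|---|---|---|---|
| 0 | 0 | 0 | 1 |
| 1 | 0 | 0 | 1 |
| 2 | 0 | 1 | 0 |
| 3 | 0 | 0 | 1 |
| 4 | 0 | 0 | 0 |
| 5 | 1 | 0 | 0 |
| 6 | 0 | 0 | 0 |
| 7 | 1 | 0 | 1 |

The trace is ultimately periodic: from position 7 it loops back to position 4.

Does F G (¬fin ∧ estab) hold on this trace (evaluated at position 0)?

Does not hold

G (¬fin ∧ estab) is false at every position 0..7, so it never becomes true and F G (¬fin ∧ estab) fails.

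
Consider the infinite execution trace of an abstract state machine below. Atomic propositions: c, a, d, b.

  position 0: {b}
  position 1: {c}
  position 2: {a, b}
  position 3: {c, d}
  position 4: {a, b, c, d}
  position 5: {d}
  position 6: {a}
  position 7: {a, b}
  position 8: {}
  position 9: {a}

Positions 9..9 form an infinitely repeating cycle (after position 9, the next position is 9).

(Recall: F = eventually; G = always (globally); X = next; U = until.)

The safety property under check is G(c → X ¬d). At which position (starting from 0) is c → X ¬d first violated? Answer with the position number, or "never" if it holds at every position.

3

Check c → X ¬d at each position in order: 0 ✓, 1 ✓, 2 ✓.
At position 3 the labels are {c, d} and the next position 4 has {a, b, c, d}, so c → X ¬d is false there. This is the first violation.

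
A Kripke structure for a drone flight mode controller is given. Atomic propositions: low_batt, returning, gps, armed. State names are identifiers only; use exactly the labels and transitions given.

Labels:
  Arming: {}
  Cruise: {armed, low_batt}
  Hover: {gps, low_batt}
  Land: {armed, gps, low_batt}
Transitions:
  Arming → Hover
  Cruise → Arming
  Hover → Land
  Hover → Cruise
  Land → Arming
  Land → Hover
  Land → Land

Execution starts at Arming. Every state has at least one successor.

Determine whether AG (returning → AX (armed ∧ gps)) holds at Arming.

Holds

States satisfying returning → AX (armed ∧ gps): {Arming, Cruise, Hover, Land}.
States satisfying AG (returning → AX (armed ∧ gps)): {Arming, Cruise, Hover, Land}.
Every state reachable from Arming satisfies returning → AX (armed ∧ gps).
Arming ∈ Sat(AG (returning → AX (armed ∧ gps))).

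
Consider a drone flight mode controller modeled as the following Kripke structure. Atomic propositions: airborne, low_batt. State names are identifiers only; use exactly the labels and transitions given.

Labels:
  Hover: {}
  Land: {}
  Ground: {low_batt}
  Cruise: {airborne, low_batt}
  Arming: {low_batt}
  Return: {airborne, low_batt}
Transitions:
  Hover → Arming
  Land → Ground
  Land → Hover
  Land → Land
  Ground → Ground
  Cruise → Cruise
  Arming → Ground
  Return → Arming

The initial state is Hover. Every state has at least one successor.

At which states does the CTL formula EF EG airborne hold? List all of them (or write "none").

States satisfying EG airborne: {Cruise}.
States satisfying EF EG airborne: {Cruise}.

{Cruise}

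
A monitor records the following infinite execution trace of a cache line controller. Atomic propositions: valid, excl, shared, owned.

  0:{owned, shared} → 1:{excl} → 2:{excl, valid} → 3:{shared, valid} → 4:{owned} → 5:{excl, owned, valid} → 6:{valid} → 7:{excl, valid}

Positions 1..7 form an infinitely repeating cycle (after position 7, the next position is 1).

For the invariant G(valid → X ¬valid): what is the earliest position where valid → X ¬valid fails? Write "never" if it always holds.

2

Check valid → X ¬valid at each position in order: 0 ✓, 1 ✓.
At position 2 the labels are {excl, valid} and the next position 3 has {shared, valid}, so valid → X ¬valid is false there. This is the first violation.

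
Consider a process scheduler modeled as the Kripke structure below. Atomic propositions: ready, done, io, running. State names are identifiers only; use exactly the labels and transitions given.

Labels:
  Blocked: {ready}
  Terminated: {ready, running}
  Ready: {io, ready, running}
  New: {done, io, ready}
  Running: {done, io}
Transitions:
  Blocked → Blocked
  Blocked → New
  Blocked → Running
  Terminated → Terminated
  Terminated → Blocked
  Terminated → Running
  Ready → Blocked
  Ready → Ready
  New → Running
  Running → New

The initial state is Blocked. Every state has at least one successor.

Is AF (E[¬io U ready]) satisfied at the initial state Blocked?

Holds

States satisfying E[¬io U ready]: {Blocked, Terminated, Ready, New}.
States satisfying AF (E[¬io U ready]): {Blocked, Terminated, Ready, New, Running}.
Blocked ∈ Sat(AF (E[¬io U ready])).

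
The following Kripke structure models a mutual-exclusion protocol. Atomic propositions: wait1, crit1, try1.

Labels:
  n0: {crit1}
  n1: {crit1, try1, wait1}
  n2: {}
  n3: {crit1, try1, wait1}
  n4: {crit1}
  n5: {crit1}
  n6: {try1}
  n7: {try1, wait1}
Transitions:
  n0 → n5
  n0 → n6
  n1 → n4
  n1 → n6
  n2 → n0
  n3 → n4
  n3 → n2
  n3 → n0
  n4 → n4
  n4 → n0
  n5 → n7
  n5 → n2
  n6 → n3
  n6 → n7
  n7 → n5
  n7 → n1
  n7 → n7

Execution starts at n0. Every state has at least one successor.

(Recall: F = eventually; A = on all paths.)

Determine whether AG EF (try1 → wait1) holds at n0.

Holds

States satisfying EF (try1 → wait1): {n0, n1, n2, n3, n4, n5, n6, n7}.
States satisfying AG EF (try1 → wait1): {n0, n1, n2, n3, n4, n5, n6, n7}.
Every state reachable from n0 satisfies EF (try1 → wait1).
n0 ∈ Sat(AG EF (try1 → wait1)).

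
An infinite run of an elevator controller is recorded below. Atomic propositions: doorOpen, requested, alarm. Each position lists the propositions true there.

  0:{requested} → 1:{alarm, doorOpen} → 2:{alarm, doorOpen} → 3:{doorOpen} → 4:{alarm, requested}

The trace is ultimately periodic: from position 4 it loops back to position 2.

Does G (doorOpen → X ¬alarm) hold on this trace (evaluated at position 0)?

doorOpen → X ¬alarm must hold at every position from 0 onward. It fails at position 1, so G (doorOpen → X ¬alarm) is false.
Positions where doorOpen holds: 1, 2, 3.
Check X ¬alarm at each: 1→fails, 2→ok, 3→fails.

Does not hold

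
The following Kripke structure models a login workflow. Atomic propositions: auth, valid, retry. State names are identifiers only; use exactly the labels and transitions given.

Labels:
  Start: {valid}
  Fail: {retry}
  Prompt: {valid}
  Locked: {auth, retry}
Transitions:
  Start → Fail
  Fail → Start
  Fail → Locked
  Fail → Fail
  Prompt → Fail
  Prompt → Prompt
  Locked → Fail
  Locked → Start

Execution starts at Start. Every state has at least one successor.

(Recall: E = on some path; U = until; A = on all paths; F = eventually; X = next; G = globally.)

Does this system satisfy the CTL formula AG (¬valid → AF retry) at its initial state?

Holds

States satisfying ¬valid → AF retry: {Start, Fail, Prompt, Locked}.
States satisfying AG (¬valid → AF retry): {Start, Fail, Prompt, Locked}.
Every state reachable from Start satisfies ¬valid → AF retry.
Start ∈ Sat(AG (¬valid → AF retry)).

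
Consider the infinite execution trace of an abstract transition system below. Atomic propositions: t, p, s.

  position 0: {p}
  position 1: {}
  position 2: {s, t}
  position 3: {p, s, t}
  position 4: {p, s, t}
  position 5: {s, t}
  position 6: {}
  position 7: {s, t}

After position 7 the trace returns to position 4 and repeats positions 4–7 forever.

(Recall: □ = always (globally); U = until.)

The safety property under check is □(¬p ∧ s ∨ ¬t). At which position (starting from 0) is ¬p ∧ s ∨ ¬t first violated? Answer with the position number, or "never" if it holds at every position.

Check ¬p ∧ s ∨ ¬t at each position in order: 0 ✓, 1 ✓, 2 ✓.
At position 3 the labels are {p, s, t}, so ¬p ∧ s ∨ ¬t is false there. This is the first violation.

3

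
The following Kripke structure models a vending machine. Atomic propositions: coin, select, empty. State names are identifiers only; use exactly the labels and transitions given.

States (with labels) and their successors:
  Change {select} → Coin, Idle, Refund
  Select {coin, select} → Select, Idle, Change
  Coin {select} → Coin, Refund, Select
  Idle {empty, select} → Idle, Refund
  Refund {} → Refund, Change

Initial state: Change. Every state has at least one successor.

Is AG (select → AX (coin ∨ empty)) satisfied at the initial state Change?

No

States satisfying select → AX (coin ∨ empty): {Refund}.
States satisfying AG (select → AX (coin ∨ empty)): ∅.
Change is reachable from Change and violates select → AX (coin ∨ empty), so AG fails at Change.
Change ∉ Sat(AG (select → AX (coin ∨ empty))).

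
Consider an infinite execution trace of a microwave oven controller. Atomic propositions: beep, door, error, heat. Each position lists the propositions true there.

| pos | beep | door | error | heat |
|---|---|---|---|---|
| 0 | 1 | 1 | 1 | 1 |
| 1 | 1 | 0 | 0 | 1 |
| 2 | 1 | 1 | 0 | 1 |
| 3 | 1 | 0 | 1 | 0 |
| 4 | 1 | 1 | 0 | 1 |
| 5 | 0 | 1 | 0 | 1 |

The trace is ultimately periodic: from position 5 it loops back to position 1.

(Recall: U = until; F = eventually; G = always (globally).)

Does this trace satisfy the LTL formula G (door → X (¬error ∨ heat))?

Violated

door → X (¬error ∨ heat) must hold at every position from 0 onward. It fails at position 2, so G (door → X (¬error ∨ heat)) is false.
Positions where door holds: 0, 2, 4, 5.
Check X (¬error ∨ heat) at each: 0→ok, 2→fails, 4→ok, 5→ok.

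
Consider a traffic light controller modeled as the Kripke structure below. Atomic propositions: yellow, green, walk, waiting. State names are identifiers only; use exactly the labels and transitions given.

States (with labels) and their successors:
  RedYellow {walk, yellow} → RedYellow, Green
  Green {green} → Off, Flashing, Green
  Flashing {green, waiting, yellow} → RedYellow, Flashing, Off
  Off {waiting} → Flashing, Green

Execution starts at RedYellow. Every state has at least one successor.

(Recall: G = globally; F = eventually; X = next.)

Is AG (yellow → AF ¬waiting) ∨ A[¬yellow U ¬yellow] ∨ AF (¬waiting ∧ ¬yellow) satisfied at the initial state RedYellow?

Does not hold

States satisfying yellow → AF ¬waiting: {RedYellow, Green, Off}.
States satisfying AG (yellow → AF ¬waiting): ∅.
States satisfying ¬yellow: {Green, Off}.
States satisfying A[¬yellow U ¬yellow]: {Green, Off}.
States satisfying ¬waiting ∧ ¬yellow: {Green}.
States satisfying AF (¬waiting ∧ ¬yellow): {Green}.
States satisfying A[¬yellow U ¬yellow] ∨ AF (¬waiting ∧ ¬yellow): {Green, Off}.
States satisfying AG (yellow → AF ¬waiting) ∨ A[¬yellow U ¬yellow] ∨ AF (¬waiting ∧ ¬yellow): {Green, Off}.
RedYellow ∉ Sat(AG (yellow → AF ¬waiting) ∨ A[¬yellow U ¬yellow] ∨ AF (¬waiting ∧ ¬yellow)).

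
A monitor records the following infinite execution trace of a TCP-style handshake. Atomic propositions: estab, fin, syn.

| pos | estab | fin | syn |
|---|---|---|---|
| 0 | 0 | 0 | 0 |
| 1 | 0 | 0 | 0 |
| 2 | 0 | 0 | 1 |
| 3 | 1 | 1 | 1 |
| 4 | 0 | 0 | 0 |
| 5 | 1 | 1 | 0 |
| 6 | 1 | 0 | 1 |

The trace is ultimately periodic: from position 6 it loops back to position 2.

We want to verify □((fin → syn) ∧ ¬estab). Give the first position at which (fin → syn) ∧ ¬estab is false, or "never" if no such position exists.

3

Check (fin → syn) ∧ ¬estab at each position in order: 0 ✓, 1 ✓, 2 ✓.
At position 3 the labels are {estab, fin, syn}, so (fin → syn) ∧ ¬estab is false there. This is the first violation.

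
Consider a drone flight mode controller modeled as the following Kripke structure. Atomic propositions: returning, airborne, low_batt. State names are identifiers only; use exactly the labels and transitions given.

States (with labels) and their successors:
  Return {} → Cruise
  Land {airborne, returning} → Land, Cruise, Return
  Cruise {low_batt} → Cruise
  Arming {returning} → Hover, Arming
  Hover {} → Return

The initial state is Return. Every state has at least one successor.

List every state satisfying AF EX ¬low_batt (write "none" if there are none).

States satisfying EX ¬low_batt: {Land, Arming, Hover}.
States satisfying AF EX ¬low_batt: {Land, Arming, Hover}.

{Land, Arming, Hover}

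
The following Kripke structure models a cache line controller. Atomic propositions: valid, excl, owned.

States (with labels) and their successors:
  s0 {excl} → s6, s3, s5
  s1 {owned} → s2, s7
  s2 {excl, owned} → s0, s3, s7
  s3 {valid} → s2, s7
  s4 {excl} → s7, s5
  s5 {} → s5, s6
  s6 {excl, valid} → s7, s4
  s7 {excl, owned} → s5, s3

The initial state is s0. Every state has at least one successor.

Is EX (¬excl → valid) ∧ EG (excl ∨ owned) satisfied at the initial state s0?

No

States satisfying ¬excl → valid: {s0, s2, s3, s4, s6, s7}.
States satisfying EX (¬excl → valid): {s0, s1, s2, s3, s4, s5, s6, s7}.
States satisfying excl ∨ owned: {s0, s1, s2, s4, s6, s7}.
States satisfying EG (excl ∨ owned): ∅.
States satisfying EX (¬excl → valid) ∧ EG (excl ∨ owned): ∅.
s0 ∉ Sat(EX (¬excl → valid) ∧ EG (excl ∨ owned)).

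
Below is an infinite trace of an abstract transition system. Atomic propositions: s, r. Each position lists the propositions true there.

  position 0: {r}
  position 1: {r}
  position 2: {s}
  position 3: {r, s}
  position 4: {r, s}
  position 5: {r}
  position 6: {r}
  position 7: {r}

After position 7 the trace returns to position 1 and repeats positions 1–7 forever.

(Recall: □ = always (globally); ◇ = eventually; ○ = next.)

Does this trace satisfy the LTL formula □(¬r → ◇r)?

Yes

¬r → ◇r holds at every position 0..7, and those are all positions ever visited, so □(¬r → ◇r) holds.
Positions where ¬r holds: 2.
Check ◇r at each: 2→ok.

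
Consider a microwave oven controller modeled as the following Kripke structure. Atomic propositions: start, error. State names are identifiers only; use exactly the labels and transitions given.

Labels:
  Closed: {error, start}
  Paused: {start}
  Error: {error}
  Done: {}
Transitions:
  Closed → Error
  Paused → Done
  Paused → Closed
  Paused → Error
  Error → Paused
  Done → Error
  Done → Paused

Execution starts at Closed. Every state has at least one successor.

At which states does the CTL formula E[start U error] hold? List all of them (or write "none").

{Closed, Paused, Error}

States satisfying start: {Closed, Paused}.
States satisfying error: {Closed, Error}.
States satisfying E[start U error]: {Closed, Paused, Error}.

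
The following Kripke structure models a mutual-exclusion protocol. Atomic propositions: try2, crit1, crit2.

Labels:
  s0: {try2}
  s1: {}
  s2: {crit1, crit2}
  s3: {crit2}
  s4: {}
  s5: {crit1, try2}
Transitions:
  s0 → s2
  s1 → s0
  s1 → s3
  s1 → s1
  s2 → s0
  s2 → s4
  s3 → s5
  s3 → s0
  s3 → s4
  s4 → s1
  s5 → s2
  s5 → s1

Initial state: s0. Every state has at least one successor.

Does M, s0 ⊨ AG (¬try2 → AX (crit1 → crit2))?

Violated

States satisfying ¬try2 → AX (crit1 → crit2): {s0, s1, s2, s4, s5}.
States satisfying AG (¬try2 → AX (crit1 → crit2)): ∅.
s3 is reachable from s0 and violates ¬try2 → AX (crit1 → crit2), so AG fails at s0.
s0 ∉ Sat(AG (¬try2 → AX (crit1 → crit2))).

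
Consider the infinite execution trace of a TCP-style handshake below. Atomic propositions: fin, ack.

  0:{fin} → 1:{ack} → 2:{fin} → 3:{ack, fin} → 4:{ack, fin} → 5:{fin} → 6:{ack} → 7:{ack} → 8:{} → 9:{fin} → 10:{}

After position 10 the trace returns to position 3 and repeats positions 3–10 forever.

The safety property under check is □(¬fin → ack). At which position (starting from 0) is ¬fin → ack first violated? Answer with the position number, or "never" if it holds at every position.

8

Check ¬fin → ack at each position in order: 0 ✓, 1 ✓, 2 ✓, 3 ✓, 4 ✓, 5 ✓, 6 ✓, 7 ✓.
At position 8 the labels are {}, so ¬fin → ack is false there. This is the first violation.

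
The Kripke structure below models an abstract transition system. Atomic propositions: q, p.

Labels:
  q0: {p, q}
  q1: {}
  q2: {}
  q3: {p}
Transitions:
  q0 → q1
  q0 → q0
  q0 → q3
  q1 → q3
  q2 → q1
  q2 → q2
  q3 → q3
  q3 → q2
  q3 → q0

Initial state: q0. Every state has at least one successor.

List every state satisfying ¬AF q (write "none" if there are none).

{q1, q2, q3}

States satisfying q: {q0}.
States satisfying AF q: {q0}.
States satisfying ¬AF q: {q1, q2, q3}.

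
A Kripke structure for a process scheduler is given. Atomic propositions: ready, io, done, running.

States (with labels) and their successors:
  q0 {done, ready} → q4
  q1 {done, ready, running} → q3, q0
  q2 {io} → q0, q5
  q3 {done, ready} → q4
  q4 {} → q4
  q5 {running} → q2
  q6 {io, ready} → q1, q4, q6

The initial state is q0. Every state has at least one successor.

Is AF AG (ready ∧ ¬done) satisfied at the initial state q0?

States satisfying AG (ready ∧ ¬done): ∅.
States satisfying AF AG (ready ∧ ¬done): ∅.
There is a path from q0 along which AG (ready ∧ ¬done) never holds.
q0 ∉ Sat(AF AG (ready ∧ ¬done)).

No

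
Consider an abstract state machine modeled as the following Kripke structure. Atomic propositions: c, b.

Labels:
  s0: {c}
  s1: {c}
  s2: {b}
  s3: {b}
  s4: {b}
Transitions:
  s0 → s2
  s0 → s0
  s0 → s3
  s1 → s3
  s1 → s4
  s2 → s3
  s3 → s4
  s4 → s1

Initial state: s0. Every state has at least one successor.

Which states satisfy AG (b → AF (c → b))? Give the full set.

States satisfying b → AF (c → b): {s0, s1, s2, s3, s4}.
States satisfying AG (b → AF (c → b)): {s0, s1, s2, s3, s4}.

{s0, s1, s2, s3, s4}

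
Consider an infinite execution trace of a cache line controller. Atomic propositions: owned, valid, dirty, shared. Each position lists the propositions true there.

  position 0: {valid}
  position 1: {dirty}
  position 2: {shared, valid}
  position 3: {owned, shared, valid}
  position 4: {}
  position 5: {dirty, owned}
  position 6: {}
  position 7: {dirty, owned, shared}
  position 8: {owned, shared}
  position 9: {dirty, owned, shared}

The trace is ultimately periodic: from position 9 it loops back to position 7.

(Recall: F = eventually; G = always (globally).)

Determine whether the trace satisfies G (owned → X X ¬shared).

Does not hold

owned → X X ¬shared must hold at every position from 0 onward. It fails at position 5, so G (owned → X X ¬shared) is false.
Positions where owned holds: 3, 5, 7, 8, 9.
Check X X ¬shared at each: 3→ok, 5→fails, 7→fails, 8→fails, 9→fails.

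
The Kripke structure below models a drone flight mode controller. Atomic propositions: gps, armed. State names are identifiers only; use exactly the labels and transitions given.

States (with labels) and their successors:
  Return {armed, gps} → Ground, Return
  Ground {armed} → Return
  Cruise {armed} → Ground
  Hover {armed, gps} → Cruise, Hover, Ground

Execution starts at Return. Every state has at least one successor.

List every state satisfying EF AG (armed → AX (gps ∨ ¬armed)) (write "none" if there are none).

none

States satisfying AG (armed → AX (gps ∨ ¬armed)): ∅.
States satisfying EF AG (armed → AX (gps ∨ ¬armed)): ∅.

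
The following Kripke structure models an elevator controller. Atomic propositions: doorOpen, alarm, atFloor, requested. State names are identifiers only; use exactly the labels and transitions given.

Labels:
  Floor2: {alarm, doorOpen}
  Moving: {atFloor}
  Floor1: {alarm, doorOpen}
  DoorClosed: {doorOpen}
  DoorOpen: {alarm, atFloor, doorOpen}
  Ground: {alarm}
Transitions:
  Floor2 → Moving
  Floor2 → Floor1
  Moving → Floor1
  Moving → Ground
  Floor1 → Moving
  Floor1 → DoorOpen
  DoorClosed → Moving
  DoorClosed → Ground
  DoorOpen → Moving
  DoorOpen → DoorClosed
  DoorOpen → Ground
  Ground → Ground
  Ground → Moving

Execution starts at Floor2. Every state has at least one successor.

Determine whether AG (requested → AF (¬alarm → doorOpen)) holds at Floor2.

Holds

States satisfying requested → AF (¬alarm → doorOpen): {Floor2, Moving, Floor1, DoorClosed, DoorOpen, Ground}.
States satisfying AG (requested → AF (¬alarm → doorOpen)): {Floor2, Moving, Floor1, DoorClosed, DoorOpen, Ground}.
Every state reachable from Floor2 satisfies requested → AF (¬alarm → doorOpen).
Floor2 ∈ Sat(AG (requested → AF (¬alarm → doorOpen))).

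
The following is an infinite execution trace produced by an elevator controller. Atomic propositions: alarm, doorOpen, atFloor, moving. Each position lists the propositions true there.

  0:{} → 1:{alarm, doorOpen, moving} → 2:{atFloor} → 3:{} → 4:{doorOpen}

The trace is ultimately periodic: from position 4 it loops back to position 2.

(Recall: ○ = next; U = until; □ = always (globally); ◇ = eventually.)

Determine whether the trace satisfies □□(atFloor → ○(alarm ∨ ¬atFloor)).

□(atFloor → ○(alarm ∨ ¬atFloor)) holds at every position 0..4, and those are all positions ever visited, so □□(atFloor → ○(alarm ∨ ¬atFloor)) holds.

Yes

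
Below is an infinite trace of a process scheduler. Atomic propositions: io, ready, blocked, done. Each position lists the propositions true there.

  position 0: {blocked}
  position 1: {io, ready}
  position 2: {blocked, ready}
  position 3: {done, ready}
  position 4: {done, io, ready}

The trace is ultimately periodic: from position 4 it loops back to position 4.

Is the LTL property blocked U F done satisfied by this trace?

Holds

Walking from position 0: F done first holds at position 0, and blocked holds at every earlier position along the way, so blocked U F done holds.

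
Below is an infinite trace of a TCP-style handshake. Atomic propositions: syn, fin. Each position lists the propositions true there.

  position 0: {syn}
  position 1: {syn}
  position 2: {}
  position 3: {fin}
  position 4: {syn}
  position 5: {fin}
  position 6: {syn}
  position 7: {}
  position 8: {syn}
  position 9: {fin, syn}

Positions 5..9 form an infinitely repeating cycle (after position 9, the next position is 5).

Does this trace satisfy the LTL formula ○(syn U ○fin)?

The position after 0 is 1; syn U ○fin is true there.

Satisfied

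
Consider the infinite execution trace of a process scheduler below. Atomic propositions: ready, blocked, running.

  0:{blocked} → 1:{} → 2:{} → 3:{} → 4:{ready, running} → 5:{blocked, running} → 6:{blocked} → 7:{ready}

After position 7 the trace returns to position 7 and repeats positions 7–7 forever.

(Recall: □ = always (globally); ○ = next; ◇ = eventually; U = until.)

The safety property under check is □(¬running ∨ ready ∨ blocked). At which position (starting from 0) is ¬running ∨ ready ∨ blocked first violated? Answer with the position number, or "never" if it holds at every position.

never

¬running ∨ ready ∨ blocked holds at every position 0..7, and those are all the positions the trace ever visits, so the invariant □(¬running ∨ ready ∨ blocked) is never violated.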